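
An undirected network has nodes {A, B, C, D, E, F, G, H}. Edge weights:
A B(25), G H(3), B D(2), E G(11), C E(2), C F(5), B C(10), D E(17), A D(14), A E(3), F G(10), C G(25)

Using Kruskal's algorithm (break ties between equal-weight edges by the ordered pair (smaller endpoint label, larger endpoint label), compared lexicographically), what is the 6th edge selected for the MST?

Kruskal's algorithm — process edges by increasing weight (ties by edge label):
B D (2): add — endpoints in different components.
C E (2): add — endpoints in different components.
A E (3): add — endpoints in different components.
G H (3): add — endpoints in different components.
C F (5): add — endpoints in different components.
B C (10): add — endpoints in different components.
F G (10): add — endpoints in different components.
The 6th edge added is B C.

B-C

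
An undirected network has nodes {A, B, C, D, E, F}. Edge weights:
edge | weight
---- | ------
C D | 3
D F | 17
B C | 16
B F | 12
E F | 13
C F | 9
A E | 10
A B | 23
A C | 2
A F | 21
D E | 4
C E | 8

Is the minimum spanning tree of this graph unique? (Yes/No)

Kruskal's algorithm — process edges by increasing weight (ties by edge label):
A C (2): add — endpoints in different components.
C D (3): add — endpoints in different components.
D E (4): add — endpoints in different components.
C E (8): skip — C and E already connected.
C F (9): add — endpoints in different components.
A E (10): skip — A and E already connected.
B F (12): add — endpoints in different components.
Every non-tree edge has weight strictly greater than the heaviest edge on the tree path between its endpoints, so the MST is unique.

Yes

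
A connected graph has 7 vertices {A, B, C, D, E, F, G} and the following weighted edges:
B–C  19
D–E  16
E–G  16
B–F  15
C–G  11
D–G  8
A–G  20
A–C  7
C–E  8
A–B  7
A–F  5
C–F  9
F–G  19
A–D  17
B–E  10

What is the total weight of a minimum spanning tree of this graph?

Sort edges by weight, then run Kruskal:
A–F (5): add — endpoints in different components.
A–B (7): add — endpoints in different components.
A–C (7): add — endpoints in different components.
C–E (8): add — endpoints in different components.
D–G (8): add — endpoints in different components.
C–F (9): skip — C and F already connected.
B–E (10): skip — B and E already connected.
C–G (11): add — endpoints in different components.
MST edges: A–F, A–B, A–C, C–E, D–G, C–G; total weight 5+7+7+8+8+11 = 46.

46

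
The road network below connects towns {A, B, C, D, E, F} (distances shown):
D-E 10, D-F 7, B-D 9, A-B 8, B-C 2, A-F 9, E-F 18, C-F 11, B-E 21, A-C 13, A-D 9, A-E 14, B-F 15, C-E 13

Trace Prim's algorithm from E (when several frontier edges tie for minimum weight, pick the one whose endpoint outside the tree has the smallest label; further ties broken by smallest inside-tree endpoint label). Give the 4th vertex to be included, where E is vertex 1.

Prim's algorithm from E:
Step 1: frontier [D-E 10, C-E 13, A-E 14, E-F 18, B-E 21] → take D-E (10); add D.
Step 2: frontier [D-F 7, A-D 9, B-D 9, C-E 13, A-E 14, E-F 18, B-E 21] → take D-F (7); add F.
Step 3: frontier [A-D 9, B-D 9, C-E 13, A-E 14, B-E 21, A-F 9, C-F 11, B-F 15] → take A-D (9); add A.
Step 4: frontier [A-B 8, A-C 13, B-D 9, C-E 13, B-E 21, C-F 11, B-F 15] → take A-B (8); add B.
Step 5: frontier [A-C 13, B-C 2, C-E 13, C-F 11] → take B-C (2); add C.
Vertex order: E, D, F, A, B, C. The 4th vertex is A.

A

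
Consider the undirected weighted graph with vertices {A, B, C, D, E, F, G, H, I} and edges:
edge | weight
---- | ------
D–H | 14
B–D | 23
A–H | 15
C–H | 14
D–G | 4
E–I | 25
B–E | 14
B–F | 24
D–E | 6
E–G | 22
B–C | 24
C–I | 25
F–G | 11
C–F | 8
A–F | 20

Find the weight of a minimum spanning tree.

Prim, starting at C.
Step 1: cheapest edge leaving the tree is C–F (8); add F.
Step 2: cheapest edge leaving the tree is F–G (11); add G.
Step 3: cheapest edge leaving the tree is D–G (4); add D.
Step 4: cheapest edge leaving the tree is D–E (6); add E.
Step 5: cheapest edge leaving the tree is B–E (14); add B.
Step 6: cheapest edge leaving the tree is C–H (14); add H.
Step 7: cheapest edge leaving the tree is A–H (15); add A.
Step 8: cheapest edge leaving the tree is C–I (25); add I.
MST edges: C–F, F–G, D–G, D–E, B–E, C–H, A–H, C–I; total weight 8+11+4+6+14+14+15+25 = 97.

97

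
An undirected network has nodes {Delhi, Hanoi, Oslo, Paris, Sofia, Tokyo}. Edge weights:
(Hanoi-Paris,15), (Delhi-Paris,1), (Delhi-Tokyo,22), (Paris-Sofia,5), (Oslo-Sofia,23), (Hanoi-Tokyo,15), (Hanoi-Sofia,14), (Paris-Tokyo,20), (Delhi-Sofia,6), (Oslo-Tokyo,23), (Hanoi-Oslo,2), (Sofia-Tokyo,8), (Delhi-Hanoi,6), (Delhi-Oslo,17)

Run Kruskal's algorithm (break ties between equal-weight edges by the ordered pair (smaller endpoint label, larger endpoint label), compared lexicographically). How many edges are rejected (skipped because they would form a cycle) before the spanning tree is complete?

Kruskal's algorithm — process edges by increasing weight (ties by edge label):
Delhi-Paris (1): add. Components now {Delhi,Paris} {Tokyo} {Sofia} {Oslo} {Hanoi}
Hanoi-Oslo (2): add. Components now {Delhi,Paris} {Tokyo} {Sofia} {Hanoi,Oslo}
Paris-Sofia (5): add. Components now {Delhi,Paris,Sofia} {Tokyo} {Hanoi,Oslo}
Delhi-Hanoi (6): add. Components now {Delhi,Hanoi,Oslo,Paris,Sofia} {Tokyo}
Delhi-Sofia (6): skip — Sofia and Delhi already connected.
Sofia-Tokyo (8): add. Components now {Delhi,Hanoi,Oslo,Paris,Sofia,Tokyo}
Edges rejected before the tree was complete: 1.

1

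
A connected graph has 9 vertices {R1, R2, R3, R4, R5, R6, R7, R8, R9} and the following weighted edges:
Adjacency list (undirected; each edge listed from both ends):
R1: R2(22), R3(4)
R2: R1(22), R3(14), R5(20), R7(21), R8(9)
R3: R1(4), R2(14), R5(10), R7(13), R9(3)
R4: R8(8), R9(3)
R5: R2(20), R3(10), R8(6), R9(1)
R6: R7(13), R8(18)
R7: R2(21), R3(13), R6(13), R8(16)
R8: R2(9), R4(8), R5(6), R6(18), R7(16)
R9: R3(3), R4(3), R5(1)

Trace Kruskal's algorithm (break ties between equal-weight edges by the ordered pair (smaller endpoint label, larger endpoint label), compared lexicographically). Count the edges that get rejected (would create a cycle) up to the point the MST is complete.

Kruskal: consider edges lightest-first.
R5—R9 (1): add — endpoints in different components.
R3—R9 (3): add — endpoints in different components.
R4—R9 (3): add — endpoints in different components.
R1—R3 (4): add — endpoints in different components.
R5—R8 (6): add — endpoints in different components.
R4—R8 (8): skip — R4 and R8 already connected.
R2—R8 (9): add — endpoints in different components.
R3—R5 (10): skip — R3 and R5 already connected.
R3—R7 (13): add — endpoints in different components.
R6—R7 (13): add — endpoints in different components.
Edges rejected before the tree was complete: 2.

2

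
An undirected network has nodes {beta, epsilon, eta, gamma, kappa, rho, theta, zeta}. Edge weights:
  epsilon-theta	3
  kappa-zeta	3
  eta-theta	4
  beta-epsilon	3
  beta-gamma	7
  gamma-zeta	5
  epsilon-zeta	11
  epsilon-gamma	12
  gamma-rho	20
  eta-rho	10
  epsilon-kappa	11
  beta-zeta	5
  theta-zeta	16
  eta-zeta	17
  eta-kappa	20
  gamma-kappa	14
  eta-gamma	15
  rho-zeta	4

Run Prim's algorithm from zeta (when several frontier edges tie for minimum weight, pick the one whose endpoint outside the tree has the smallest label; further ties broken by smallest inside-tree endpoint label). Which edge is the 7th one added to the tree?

gamma-zeta

Prim, starting at zeta.
Step 1: cheapest edge leaving the tree is kappa-zeta (3); add kappa.
Step 2: cheapest edge leaving the tree is rho-zeta (4); add rho.
Step 3: cheapest edge leaving the tree is beta-zeta (5); add beta.
Step 4: cheapest edge leaving the tree is beta-epsilon (3); add epsilon.
Step 5: cheapest edge leaving the tree is epsilon-theta (3); add theta.
Step 6: cheapest edge leaving the tree is eta-theta (4); add eta.
Step 7: cheapest edge leaving the tree is gamma-zeta (5); add gamma.
The 7th edge added is gamma-zeta.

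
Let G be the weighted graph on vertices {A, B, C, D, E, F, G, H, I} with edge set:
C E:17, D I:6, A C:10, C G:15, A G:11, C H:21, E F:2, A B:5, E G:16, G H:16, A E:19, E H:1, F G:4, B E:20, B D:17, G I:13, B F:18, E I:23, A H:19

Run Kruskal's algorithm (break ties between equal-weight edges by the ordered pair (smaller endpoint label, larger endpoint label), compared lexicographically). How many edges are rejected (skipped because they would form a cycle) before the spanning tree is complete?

Kruskal: consider edges lightest-first.
E H (1): add — endpoints in different components.
E F (2): add — endpoints in different components.
F G (4): add — endpoints in different components.
A B (5): add — endpoints in different components.
D I (6): add — endpoints in different components.
A C (10): add — endpoints in different components.
A G (11): add — endpoints in different components.
G I (13): add — endpoints in different components.
Edges rejected before the tree was complete: 0.

0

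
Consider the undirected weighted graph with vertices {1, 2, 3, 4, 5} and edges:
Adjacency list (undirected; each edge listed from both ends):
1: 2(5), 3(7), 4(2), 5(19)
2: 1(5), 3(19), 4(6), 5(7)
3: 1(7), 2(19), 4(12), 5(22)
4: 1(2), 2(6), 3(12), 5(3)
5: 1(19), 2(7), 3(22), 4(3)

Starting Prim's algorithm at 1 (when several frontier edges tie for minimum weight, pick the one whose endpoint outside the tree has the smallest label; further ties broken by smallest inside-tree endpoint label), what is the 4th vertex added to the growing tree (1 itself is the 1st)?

Prim, starting at 1.
Step 1: cheapest edge leaving the tree is 1 4 (2); add 4.
Step 2: cheapest edge leaving the tree is 4 5 (3); add 5.
Step 3: cheapest edge leaving the tree is 1 2 (5); add 2.
Step 4: cheapest edge leaving the tree is 1 3 (7); add 3.
Vertex order: 1, 4, 5, 2, 3. The 4th vertex is 2.

2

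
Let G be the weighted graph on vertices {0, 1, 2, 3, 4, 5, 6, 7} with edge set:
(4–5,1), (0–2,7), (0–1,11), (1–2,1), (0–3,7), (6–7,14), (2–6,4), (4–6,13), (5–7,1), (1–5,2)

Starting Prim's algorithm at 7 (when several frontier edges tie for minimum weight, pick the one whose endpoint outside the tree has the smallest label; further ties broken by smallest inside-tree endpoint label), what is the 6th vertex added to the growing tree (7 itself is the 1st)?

6

Prim, starting at 7.
Step 1: frontier [5–7 1, 6–7 14] → take 5–7 (1); add 5.
Step 2: frontier [4–5 1, 1–5 2, 6–7 14] → take 4–5 (1); add 4.
Step 3: frontier [4–6 13, 1–5 2, 6–7 14] → take 1–5 (2); add 1.
Step 4: frontier [1–2 1, 0–1 11, 4–6 13, 6–7 14] → take 1–2 (1); add 2.
Step 5: frontier [0–1 11, 2–6 4, 0–2 7, 4–6 13, 6–7 14] → take 2–6 (4); add 6.
Step 6: frontier [0–1 11, 0–2 7] → take 0–2 (7); add 0.
Step 7: frontier [0–3 7] → take 0–3 (7); add 3.
Vertex order: 7, 5, 4, 1, 2, 6, 0, 3. The 6th vertex is 6.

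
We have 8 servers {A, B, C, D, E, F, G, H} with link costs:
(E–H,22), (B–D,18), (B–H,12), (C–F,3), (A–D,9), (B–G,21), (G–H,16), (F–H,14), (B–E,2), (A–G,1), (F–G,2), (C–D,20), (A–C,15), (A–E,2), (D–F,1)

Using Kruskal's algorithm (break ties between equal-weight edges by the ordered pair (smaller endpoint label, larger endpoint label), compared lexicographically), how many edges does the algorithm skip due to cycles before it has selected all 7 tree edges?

1

Kruskal: consider edges lightest-first.
A–G (1): add — endpoints in different components.
D–F (1): add — endpoints in different components.
A–E (2): add — endpoints in different components.
B–E (2): add — endpoints in different components.
F–G (2): add — endpoints in different components.
C–F (3): add — endpoints in different components.
A–D (9): skip — A and D already connected.
B–H (12): add — endpoints in different components.
Edges rejected before the tree was complete: 1.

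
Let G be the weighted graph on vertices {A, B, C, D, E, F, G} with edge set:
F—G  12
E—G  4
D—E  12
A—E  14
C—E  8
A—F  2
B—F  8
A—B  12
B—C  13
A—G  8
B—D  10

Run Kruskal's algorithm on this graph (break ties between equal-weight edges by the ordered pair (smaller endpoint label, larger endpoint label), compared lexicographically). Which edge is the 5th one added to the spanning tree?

C-E

Kruskal's algorithm — process edges by increasing weight (ties by edge label):
A—F (2): add — endpoints in different components.
E—G (4): add — endpoints in different components.
A—G (8): add — endpoints in different components.
B—F (8): add — endpoints in different components.
C—E (8): add — endpoints in different components.
B—D (10): add — endpoints in different components.
The 5th edge added is C—E.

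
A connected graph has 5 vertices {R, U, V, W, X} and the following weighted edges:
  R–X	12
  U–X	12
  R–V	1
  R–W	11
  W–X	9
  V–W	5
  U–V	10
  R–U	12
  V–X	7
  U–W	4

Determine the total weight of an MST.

Kruskal: consider edges lightest-first.
R–V (1): add — endpoints in different components.
U–W (4): add — endpoints in different components.
V–W (5): add — endpoints in different components.
V–X (7): add — endpoints in different components.
MST edges: R–V, U–W, V–W, V–X; total weight 1+4+5+7 = 17.

17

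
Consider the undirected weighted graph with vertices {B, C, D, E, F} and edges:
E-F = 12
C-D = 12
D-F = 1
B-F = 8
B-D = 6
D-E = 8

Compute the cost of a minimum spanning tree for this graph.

Grow the tree from F using Prim:
Step 1: frontier [D-F 1, B-F 8, E-F 12] → take D-F (1); add D.
Step 2: frontier [B-D 6, D-E 8, C-D 12, B-F 8, E-F 12] → take B-D (6); add B.
Step 3: frontier [D-E 8, C-D 12, E-F 12] → take D-E (8); add E.
Step 4: frontier [C-D 12] → take C-D (12); add C.
MST edges: D-F, B-D, D-E, C-D; total weight 1+6+8+12 = 27.

27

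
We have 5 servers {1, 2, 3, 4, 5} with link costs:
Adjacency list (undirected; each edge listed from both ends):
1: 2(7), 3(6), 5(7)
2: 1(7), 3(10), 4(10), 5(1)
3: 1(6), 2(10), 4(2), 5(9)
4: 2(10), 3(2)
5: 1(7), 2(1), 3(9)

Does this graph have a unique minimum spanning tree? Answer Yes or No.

No

Kruskal's algorithm — process edges by increasing weight (ties by edge label):
2—5 (1): add. Components now {1} {2,5} {3} {4}
3—4 (2): add. Components now {1} {2,5} {3,4}
1—3 (6): add. Components now {1,3,4} {2,5}
1—2 (7): add. Components now {1,2,3,4,5}
Non-tree edge 1—5 has weight 7, equal to the heaviest edge on its tree cycle — swapping gives another MST of the same weight. Not unique.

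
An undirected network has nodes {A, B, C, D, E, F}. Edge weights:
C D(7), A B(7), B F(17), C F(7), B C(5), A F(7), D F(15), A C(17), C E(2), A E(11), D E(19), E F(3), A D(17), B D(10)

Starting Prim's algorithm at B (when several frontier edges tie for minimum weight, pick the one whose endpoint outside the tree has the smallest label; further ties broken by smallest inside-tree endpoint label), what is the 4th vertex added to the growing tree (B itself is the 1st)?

F

Prim's algorithm from B:
Step 1: frontier [B C 5, A B 7, B D 10, B F 17] → take B C (5); add C.
Step 2: frontier [A B 7, B D 10, B F 17, C E 2, C D 7, C F 7, A C 17] → take C E (2); add E.
Step 3: frontier [A B 7, B D 10, B F 17, C D 7, C F 7, A C 17, E F 3, A E 11, D E 19] → take E F (3); add F.
Step 4: frontier [A B 7, B D 10, C D 7, A C 17, A E 11, D E 19, A F 7, D F 15] → take A B (7); add A.
Step 5: frontier [A D 17, B D 10, C D 7, D E 19, D F 15] → take C D (7); add D.
Vertex order: B, C, E, F, A, D. The 4th vertex is F.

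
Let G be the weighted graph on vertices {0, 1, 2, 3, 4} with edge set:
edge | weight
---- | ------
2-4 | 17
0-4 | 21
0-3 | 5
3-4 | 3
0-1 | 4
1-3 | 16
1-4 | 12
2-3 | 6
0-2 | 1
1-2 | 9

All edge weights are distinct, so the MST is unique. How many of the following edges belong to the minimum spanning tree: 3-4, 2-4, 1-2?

Sort edges by weight, then run Kruskal:
0-2 (1): add — endpoints in different components.
3-4 (3): add — endpoints in different components.
0-1 (4): add — endpoints in different components.
0-3 (5): add — endpoints in different components.
MST edge set: {0-2, 3-4, 0-1, 0-3}.
Of the listed edges, {3-4} are in the MST → 1.

1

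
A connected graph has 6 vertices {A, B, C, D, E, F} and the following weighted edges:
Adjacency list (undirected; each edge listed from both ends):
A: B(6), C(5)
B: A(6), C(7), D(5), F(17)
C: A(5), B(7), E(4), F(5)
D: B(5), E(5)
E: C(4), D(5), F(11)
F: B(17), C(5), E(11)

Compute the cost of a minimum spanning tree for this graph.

24

Sort edges by weight, then run Kruskal:
C—E (4): add — endpoints in different components.
A—C (5): add — endpoints in different components.
B—D (5): add — endpoints in different components.
C—F (5): add — endpoints in different components.
D—E (5): add — endpoints in different components.
MST edges: C—E, A—C, B—D, C—F, D—E; total weight 4+5+5+5+5 = 24.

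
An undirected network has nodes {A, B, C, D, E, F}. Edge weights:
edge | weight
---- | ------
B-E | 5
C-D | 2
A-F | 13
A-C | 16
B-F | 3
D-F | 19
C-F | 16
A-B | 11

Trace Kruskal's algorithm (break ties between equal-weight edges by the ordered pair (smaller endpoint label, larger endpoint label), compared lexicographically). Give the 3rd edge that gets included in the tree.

B-E

Kruskal's algorithm — process edges by increasing weight (ties by edge label):
C-D (2): add. Components now {A} {B} {C,D} {E} {F}
B-F (3): add. Components now {A} {B,F} {C,D} {E}
B-E (5): add. Components now {A} {B,E,F} {C,D}
A-B (11): add. Components now {A,B,E,F} {C,D}
A-F (13): skip — A and F already connected.
A-C (16): add. Components now {A,B,C,D,E,F}
The 3rd edge added is B-E.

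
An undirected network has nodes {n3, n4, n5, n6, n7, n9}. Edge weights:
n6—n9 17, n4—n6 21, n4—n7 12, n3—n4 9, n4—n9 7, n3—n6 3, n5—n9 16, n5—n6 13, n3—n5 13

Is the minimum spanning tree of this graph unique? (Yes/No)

Kruskal: consider edges lightest-first.
n3—n6 (3): add. Components now {n5} {n9} {n3,n6} {n4} {n7}
n4—n9 (7): add. Components now {n5} {n4,n9} {n3,n6} {n7}
n3—n4 (9): add. Components now {n5} {n3,n4,n6,n9} {n7}
n4—n7 (12): add. Components now {n5} {n3,n4,n6,n7,n9}
n3—n5 (13): add. Components now {n3,n4,n5,n6,n7,n9}
Non-tree edge n5—n6 has weight 13, equal to the heaviest edge on its tree cycle — swapping gives another MST of the same weight. Not unique.

No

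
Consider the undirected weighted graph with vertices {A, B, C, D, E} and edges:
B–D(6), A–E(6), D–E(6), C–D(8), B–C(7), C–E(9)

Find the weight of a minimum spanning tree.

Kruskal's algorithm — process edges by increasing weight (ties by edge label):
A–E (6): add. Components now {A,E} {B} {C} {D}
B–D (6): add. Components now {A,E} {B,D} {C}
D–E (6): add. Components now {A,B,D,E} {C}
B–C (7): add. Components now {A,B,C,D,E}
MST edges: A–E, B–D, D–E, B–C; total weight 6+6+6+7 = 25.

25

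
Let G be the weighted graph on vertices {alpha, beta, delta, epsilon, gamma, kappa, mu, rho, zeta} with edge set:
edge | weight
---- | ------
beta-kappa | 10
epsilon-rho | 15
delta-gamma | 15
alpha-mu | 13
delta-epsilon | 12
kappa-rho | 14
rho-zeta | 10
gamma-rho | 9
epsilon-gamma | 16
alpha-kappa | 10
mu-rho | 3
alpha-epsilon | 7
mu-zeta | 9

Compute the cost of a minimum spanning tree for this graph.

Prim's algorithm from delta:
Step 1: frontier [delta-epsilon 12, delta-gamma 15] → take delta-epsilon (12); add epsilon.
Step 2: frontier [delta-gamma 15, alpha-epsilon 7, epsilon-rho 15, epsilon-gamma 16] → take alpha-epsilon (7); add alpha.
Step 3: frontier [alpha-kappa 10, alpha-mu 13, delta-gamma 15, epsilon-rho 15, epsilon-gamma 16] → take alpha-kappa (10); add kappa.
Step 4: frontier [alpha-mu 13, delta-gamma 15, epsilon-rho 15, epsilon-gamma 16, beta-kappa 10, kappa-rho 14] → take beta-kappa (10); add beta.
Step 5: frontier [alpha-mu 13, delta-gamma 15, epsilon-rho 15, epsilon-gamma 16, kappa-rho 14] → take alpha-mu (13); add mu.
Step 6: frontier [delta-gamma 15, epsilon-rho 15, epsilon-gamma 16, kappa-rho 14, mu-rho 3, mu-zeta 9] → take mu-rho (3); add rho.
Step 7: frontier [delta-gamma 15, epsilon-gamma 16, mu-zeta 9, gamma-rho 9, rho-zeta 10] → take gamma-rho (9); add gamma.
Step 8: frontier [mu-zeta 9, rho-zeta 10] → take mu-zeta (9); add zeta.
MST edges: delta-epsilon, alpha-epsilon, alpha-kappa, beta-kappa, alpha-mu, mu-rho, gamma-rho, mu-zeta; total weight 12+7+10+10+13+3+9+9 = 73.

73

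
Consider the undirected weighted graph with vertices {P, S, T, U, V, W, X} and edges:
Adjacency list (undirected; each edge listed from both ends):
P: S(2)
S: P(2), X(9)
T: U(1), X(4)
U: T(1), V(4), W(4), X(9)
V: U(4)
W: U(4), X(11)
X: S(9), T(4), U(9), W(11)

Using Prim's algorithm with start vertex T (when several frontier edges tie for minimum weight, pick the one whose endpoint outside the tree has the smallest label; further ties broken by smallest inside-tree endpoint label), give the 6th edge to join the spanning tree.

P-S

Grow the tree from T using Prim:
Step 1: frontier [T–U 1, T–X 4] → take T–U (1); add U.
Step 2: frontier [T–X 4, U–V 4, U–W 4, U–X 9] → take U–V (4); add V.
Step 3: frontier [T–X 4, U–W 4, U–X 9] → take U–W (4); add W.
Step 4: frontier [T–X 4, U–X 9, W–X 11] → take T–X (4); add X.
Step 5: frontier [S–X 9] → take S–X (9); add S.
Step 6: frontier [P–S 2] → take P–S (2); add P.
The 6th edge added is P–S.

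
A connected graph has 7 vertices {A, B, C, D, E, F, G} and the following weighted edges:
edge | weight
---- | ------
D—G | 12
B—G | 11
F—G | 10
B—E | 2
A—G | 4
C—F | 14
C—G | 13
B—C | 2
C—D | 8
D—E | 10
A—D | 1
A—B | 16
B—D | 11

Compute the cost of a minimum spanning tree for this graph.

27

Kruskal: consider edges lightest-first.
A—D (1): add — endpoints in different components.
B—C (2): add — endpoints in different components.
B—E (2): add — endpoints in different components.
A—G (4): add — endpoints in different components.
C—D (8): add — endpoints in different components.
D—E (10): skip — D and E already connected.
F—G (10): add — endpoints in different components.
MST edges: A—D, B—C, B—E, A—G, C—D, F—G; total weight 1+2+2+4+8+10 = 27.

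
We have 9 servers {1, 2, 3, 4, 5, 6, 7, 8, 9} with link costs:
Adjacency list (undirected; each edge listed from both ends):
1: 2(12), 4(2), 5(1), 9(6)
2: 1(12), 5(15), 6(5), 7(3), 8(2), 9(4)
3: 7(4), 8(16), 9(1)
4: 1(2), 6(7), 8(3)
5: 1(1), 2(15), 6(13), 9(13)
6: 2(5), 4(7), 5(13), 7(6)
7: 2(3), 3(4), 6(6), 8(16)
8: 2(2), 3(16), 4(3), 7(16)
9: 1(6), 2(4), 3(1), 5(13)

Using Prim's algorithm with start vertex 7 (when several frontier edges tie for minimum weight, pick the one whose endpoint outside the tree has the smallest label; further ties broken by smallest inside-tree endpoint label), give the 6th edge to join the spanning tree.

3-7

Prim's algorithm from 7:
Step 1: cheapest edge leaving the tree is 2 7 (3); add 2.
Step 2: cheapest edge leaving the tree is 2 8 (2); add 8.
Step 3: cheapest edge leaving the tree is 4 8 (3); add 4.
Step 4: cheapest edge leaving the tree is 1 4 (2); add 1.
Step 5: cheapest edge leaving the tree is 1 5 (1); add 5.
Step 6: cheapest edge leaving the tree is 3 7 (4); add 3.
Step 7: cheapest edge leaving the tree is 3 9 (1); add 9.
Step 8: cheapest edge leaving the tree is 2 6 (5); add 6.
The 6th edge added is 3 7.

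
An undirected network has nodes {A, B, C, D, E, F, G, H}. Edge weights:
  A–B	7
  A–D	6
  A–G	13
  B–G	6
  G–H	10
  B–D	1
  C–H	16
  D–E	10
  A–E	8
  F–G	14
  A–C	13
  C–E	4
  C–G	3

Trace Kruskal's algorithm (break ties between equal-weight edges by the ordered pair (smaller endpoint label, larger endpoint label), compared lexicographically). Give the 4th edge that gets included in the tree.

Sort edges by weight, then run Kruskal:
B–D (1): add — endpoints in different components.
C–G (3): add — endpoints in different components.
C–E (4): add — endpoints in different components.
A–D (6): add — endpoints in different components.
B–G (6): add — endpoints in different components.
A–B (7): skip — A and B already connected.
A–E (8): skip — A and E already connected.
D–E (10): skip — D and E already connected.
G–H (10): add — endpoints in different components.
A–C (13): skip — A and C already connected.
A–G (13): skip — A and G already connected.
F–G (14): add — endpoints in different components.
The 4th edge added is A–D.

A-D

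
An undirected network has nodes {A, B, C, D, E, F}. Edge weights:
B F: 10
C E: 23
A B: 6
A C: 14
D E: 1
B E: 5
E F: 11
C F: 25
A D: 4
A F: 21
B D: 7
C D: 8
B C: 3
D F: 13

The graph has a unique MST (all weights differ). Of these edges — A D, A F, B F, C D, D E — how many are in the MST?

3

Sort edges by weight, then run Kruskal:
D E (1): add. Components now {A} {B} {C} {D,E} {F}
B C (3): add. Components now {A} {B,C} {D,E} {F}
A D (4): add. Components now {A,D,E} {B,C} {F}
B E (5): add. Components now {A,B,C,D,E} {F}
A B (6): skip — A and B already connected.
B D (7): skip — B and D already connected.
C D (8): skip — C and D already connected.
B F (10): add. Components now {A,B,C,D,E,F}
MST edge set: {D E, B C, A D, B E, B F}.
Of the listed edges, {A D, B F, D E} are in the MST → 3.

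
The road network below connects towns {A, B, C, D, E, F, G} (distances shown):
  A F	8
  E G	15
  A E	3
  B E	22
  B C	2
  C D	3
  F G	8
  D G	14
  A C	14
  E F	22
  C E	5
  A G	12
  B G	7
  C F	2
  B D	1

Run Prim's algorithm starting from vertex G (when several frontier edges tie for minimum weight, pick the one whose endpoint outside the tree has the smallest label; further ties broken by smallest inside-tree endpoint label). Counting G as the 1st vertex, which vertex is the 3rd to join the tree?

D

Grow the tree from G using Prim:
Step 1: cheapest edge leaving the tree is B G (7); add B.
Step 2: cheapest edge leaving the tree is B D (1); add D.
Step 3: cheapest edge leaving the tree is B C (2); add C.
Step 4: cheapest edge leaving the tree is C F (2); add F.
Step 5: cheapest edge leaving the tree is C E (5); add E.
Step 6: cheapest edge leaving the tree is A E (3); add A.
Vertex order: G, B, D, C, F, E, A. The 3rd vertex is D.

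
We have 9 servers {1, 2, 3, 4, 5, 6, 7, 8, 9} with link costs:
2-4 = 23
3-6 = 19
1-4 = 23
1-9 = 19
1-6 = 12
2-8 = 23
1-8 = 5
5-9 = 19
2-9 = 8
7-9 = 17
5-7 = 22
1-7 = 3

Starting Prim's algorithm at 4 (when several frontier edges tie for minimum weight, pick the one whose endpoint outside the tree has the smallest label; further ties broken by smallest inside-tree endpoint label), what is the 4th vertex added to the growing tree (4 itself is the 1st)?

Prim's algorithm from 4:
Step 1: frontier [1-4 23, 2-4 23] → take 1-4 (23); add 1.
Step 2: frontier [1-7 3, 1-8 5, 1-6 12, 1-9 19, 2-4 23] → take 1-7 (3); add 7.
Step 3: frontier [1-8 5, 1-6 12, 1-9 19, 2-4 23, 7-9 17, 5-7 22] → take 1-8 (5); add 8.
Step 4: frontier [1-6 12, 1-9 19, 2-4 23, 7-9 17, 5-7 22, 2-8 23] → take 1-6 (12); add 6.
Step 5: frontier [1-9 19, 2-4 23, 3-6 19, 7-9 17, 5-7 22, 2-8 23] → take 7-9 (17); add 9.
Step 6: frontier [2-4 23, 3-6 19, 5-7 22, 2-8 23, 2-9 8, 5-9 19] → take 2-9 (8); add 2.
Step 7: frontier [3-6 19, 5-7 22, 5-9 19] → take 3-6 (19); add 3.
Step 8: frontier [5-7 22, 5-9 19] → take 5-9 (19); add 5.
Vertex order: 4, 1, 7, 8, 6, 9, 2, 3, 5. The 4th vertex is 8.

8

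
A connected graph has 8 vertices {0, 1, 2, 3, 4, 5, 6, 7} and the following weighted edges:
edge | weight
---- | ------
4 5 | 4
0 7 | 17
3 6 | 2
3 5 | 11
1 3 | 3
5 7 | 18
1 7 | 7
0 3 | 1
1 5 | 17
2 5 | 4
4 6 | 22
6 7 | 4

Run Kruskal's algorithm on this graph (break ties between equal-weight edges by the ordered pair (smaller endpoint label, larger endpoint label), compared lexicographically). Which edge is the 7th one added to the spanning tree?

3-5

Kruskal's algorithm — process edges by increasing weight (ties by edge label):
0 3 (1): add — endpoints in different components.
3 6 (2): add — endpoints in different components.
1 3 (3): add — endpoints in different components.
2 5 (4): add — endpoints in different components.
4 5 (4): add — endpoints in different components.
6 7 (4): add — endpoints in different components.
1 7 (7): skip — 1 and 7 already connected.
3 5 (11): add — endpoints in different components.
The 7th edge added is 3 5.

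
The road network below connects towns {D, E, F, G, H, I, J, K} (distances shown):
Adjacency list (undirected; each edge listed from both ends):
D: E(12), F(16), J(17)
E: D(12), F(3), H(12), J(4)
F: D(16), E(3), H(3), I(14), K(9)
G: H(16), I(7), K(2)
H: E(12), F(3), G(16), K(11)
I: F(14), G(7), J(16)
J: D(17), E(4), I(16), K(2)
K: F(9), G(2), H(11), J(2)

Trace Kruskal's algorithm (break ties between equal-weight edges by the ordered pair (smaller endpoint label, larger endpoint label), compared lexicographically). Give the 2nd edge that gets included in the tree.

J-K

Kruskal: consider edges lightest-first.
G K (2): add — endpoints in different components.
J K (2): add — endpoints in different components.
E F (3): add — endpoints in different components.
F H (3): add — endpoints in different components.
E J (4): add — endpoints in different components.
G I (7): add — endpoints in different components.
F K (9): skip — F and K already connected.
H K (11): skip — H and K already connected.
D E (12): add — endpoints in different components.
The 2nd edge added is J K.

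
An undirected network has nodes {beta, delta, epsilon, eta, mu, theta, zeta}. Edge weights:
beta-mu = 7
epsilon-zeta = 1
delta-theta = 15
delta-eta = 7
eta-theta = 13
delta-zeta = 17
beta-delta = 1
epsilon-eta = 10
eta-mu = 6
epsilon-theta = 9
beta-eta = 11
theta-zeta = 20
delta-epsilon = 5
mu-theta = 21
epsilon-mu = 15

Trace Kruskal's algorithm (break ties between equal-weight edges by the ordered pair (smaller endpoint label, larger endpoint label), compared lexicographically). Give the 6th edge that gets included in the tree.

Kruskal's algorithm — process edges by increasing weight (ties by edge label):
beta-delta (1): add. Components now {eta} {zeta} {beta,delta} {mu} {epsilon} {theta}
epsilon-zeta (1): add. Components now {eta} {epsilon,zeta} {beta,delta} {mu} {theta}
delta-epsilon (5): add. Components now {eta} {beta,delta,epsilon,zeta} {mu} {theta}
eta-mu (6): add. Components now {eta,mu} {beta,delta,epsilon,zeta} {theta}
beta-mu (7): add. Components now {beta,delta,epsilon,eta,mu,zeta} {theta}
delta-eta (7): skip — eta and delta already connected.
epsilon-theta (9): add. Components now {beta,delta,epsilon,eta,mu,theta,zeta}
The 6th edge added is epsilon-theta.

epsilon-theta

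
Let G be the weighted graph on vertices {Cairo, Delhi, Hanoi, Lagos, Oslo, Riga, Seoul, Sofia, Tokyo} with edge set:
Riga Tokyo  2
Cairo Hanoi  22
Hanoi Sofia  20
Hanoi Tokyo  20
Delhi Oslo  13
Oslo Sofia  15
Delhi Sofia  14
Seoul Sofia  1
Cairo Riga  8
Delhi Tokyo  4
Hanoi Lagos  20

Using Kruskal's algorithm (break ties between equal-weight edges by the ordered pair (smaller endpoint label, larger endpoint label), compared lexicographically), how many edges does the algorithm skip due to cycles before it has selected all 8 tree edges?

Kruskal's algorithm — process edges by increasing weight (ties by edge label):
Seoul Sofia (1): add — endpoints in different components.
Riga Tokyo (2): add — endpoints in different components.
Delhi Tokyo (4): add — endpoints in different components.
Cairo Riga (8): add — endpoints in different components.
Delhi Oslo (13): add — endpoints in different components.
Delhi Sofia (14): add — endpoints in different components.
Oslo Sofia (15): skip — Oslo and Sofia already connected.
Hanoi Lagos (20): add — endpoints in different components.
Hanoi Sofia (20): add — endpoints in different components.
Edges rejected before the tree was complete: 1.

1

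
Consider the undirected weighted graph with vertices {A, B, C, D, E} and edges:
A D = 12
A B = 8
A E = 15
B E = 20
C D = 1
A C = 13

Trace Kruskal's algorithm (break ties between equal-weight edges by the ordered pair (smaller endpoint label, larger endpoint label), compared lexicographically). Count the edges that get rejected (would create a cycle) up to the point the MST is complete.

1

Sort edges by weight, then run Kruskal:
C D (1): add. Components now {A} {B} {C,D} {E}
A B (8): add. Components now {A,B} {C,D} {E}
A D (12): add. Components now {A,B,C,D} {E}
A C (13): skip — A and C already connected.
A E (15): add. Components now {A,B,C,D,E}
Edges rejected before the tree was complete: 1.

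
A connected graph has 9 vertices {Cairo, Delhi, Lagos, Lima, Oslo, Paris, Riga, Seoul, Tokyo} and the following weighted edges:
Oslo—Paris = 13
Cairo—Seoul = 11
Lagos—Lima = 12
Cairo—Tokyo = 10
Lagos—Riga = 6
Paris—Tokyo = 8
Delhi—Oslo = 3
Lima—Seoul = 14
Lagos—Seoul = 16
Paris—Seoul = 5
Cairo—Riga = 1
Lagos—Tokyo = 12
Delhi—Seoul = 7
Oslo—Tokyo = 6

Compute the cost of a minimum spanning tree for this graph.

50

Prim, starting at Paris.
Step 1: frontier [Paris—Seoul 5, Paris—Tokyo 8, Oslo—Paris 13] → take Paris—Seoul (5); add Seoul.
Step 2: frontier [Paris—Tokyo 8, Oslo—Paris 13, Delhi—Seoul 7, Cairo—Seoul 11, Lima—Seoul 14, Lagos—Seoul 16] → take Delhi—Seoul (7); add Delhi.
Step 3: frontier [Delhi—Oslo 3, Paris—Tokyo 8, Oslo—Paris 13, Cairo—Seoul 11, Lima—Seoul 14, Lagos—Seoul 16] → take Delhi—Oslo (3); add Oslo.
Step 4: frontier [Oslo—Tokyo 6, Paris—Tokyo 8, Cairo—Seoul 11, Lima—Seoul 14, Lagos—Seoul 16] → take Oslo—Tokyo (6); add Tokyo.
Step 5: frontier [Cairo—Seoul 11, Lima—Seoul 14, Lagos—Seoul 16, Cairo—Tokyo 10, Lagos—Tokyo 12] → take Cairo—Tokyo (10); add Cairo.
Step 6: frontier [Cairo—Riga 1, Lima—Seoul 14, Lagos—Seoul 16, Lagos—Tokyo 12] → take Cairo—Riga (1); add Riga.
Step 7: frontier [Lagos—Riga 6, Lima—Seoul 14, Lagos—Seoul 16, Lagos—Tokyo 12] → take Lagos—Riga (6); add Lagos.
Step 8: frontier [Lagos—Lima 12, Lima—Seoul 14] → take Lagos—Lima (12); add Lima.
MST edges: Paris—Seoul, Delhi—Seoul, Delhi—Oslo, Oslo—Tokyo, Cairo—Tokyo, Cairo—Riga, Lagos—Riga, Lagos—Lima; total weight 5+7+3+6+10+1+6+12 = 50.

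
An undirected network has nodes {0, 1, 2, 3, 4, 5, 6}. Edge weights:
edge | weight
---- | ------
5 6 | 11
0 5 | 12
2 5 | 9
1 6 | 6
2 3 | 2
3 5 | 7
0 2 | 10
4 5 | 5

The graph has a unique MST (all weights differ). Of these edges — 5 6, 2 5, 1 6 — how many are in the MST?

Kruskal's algorithm — process edges by increasing weight (ties by edge label):
2 3 (2): add. Components now {0} {1} {2,3} {4} {5} {6}
4 5 (5): add. Components now {0} {1} {2,3} {4,5} {6}
1 6 (6): add. Components now {0} {1,6} {2,3} {4,5}
3 5 (7): add. Components now {0} {1,6} {2,3,4,5}
2 5 (9): skip — 2 and 5 already connected.
0 2 (10): add. Components now {0,2,3,4,5} {1,6}
5 6 (11): add. Components now {0,1,2,3,4,5,6}
MST edge set: {2 3, 4 5, 1 6, 3 5, 0 2, 5 6}.
Of the listed edges, {5 6, 1 6} are in the MST → 2.

2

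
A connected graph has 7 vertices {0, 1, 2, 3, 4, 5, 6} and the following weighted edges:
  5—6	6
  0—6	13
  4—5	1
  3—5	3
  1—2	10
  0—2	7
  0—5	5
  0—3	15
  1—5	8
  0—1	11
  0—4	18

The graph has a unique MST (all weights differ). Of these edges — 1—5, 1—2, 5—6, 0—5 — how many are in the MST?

3

Sort edges by weight, then run Kruskal:
4—5 (1): add — endpoints in different components.
3—5 (3): add — endpoints in different components.
0—5 (5): add — endpoints in different components.
5—6 (6): add — endpoints in different components.
0—2 (7): add — endpoints in different components.
1—5 (8): add — endpoints in different components.
MST edge set: {4—5, 3—5, 0—5, 5—6, 0—2, 1—5}.
Of the listed edges, {1—5, 5—6, 0—5} are in the MST → 3.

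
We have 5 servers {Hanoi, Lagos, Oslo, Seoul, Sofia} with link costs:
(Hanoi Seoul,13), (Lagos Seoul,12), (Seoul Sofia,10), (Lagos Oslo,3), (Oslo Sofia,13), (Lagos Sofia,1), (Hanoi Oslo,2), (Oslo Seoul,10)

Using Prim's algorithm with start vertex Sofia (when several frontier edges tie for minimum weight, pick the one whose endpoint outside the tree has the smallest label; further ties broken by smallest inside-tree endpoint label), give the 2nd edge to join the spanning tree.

Grow the tree from Sofia using Prim:
Step 1: cheapest edge leaving the tree is Lagos Sofia (1); add Lagos.
Step 2: cheapest edge leaving the tree is Lagos Oslo (3); add Oslo.
Step 3: cheapest edge leaving the tree is Hanoi Oslo (2); add Hanoi.
Step 4: cheapest edge leaving the tree is Oslo Seoul (10); add Seoul.
The 2nd edge added is Lagos Oslo.

Lagos-Oslo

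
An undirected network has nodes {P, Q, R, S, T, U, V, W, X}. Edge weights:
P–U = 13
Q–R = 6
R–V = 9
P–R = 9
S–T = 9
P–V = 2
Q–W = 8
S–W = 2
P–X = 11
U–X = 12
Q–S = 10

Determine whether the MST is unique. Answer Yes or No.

Sort edges by weight, then run Kruskal:
P–V (2): add — endpoints in different components.
S–W (2): add — endpoints in different components.
Q–R (6): add — endpoints in different components.
Q–W (8): add — endpoints in different components.
P–R (9): add — endpoints in different components.
R–V (9): skip — V and R already connected.
S–T (9): add — endpoints in different components.
Q–S (10): skip — Q and S already connected.
P–X (11): add — endpoints in different components.
U–X (12): add — endpoints in different components.
Non-tree edge R–V has weight 9, equal to the heaviest edge on its tree cycle — swapping gives another MST of the same weight. Not unique.

No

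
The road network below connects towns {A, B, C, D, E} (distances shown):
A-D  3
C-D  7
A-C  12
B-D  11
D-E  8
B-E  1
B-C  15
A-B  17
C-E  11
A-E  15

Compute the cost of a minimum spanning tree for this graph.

19

Prim's algorithm from E:
Step 1: cheapest edge leaving the tree is B-E (1); add B.
Step 2: cheapest edge leaving the tree is D-E (8); add D.
Step 3: cheapest edge leaving the tree is A-D (3); add A.
Step 4: cheapest edge leaving the tree is C-D (7); add C.
MST edges: B-E, D-E, A-D, C-D; total weight 1+8+3+7 = 19.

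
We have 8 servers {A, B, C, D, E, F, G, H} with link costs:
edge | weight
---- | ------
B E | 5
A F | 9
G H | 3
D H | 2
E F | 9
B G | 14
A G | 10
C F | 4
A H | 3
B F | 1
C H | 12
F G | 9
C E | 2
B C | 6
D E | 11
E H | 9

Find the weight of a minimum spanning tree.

24

Grow the tree from F using Prim:
Step 1: cheapest edge leaving the tree is B F (1); add B.
Step 2: cheapest edge leaving the tree is C F (4); add C.
Step 3: cheapest edge leaving the tree is C E (2); add E.
Step 4: cheapest edge leaving the tree is A F (9); add A.
Step 5: cheapest edge leaving the tree is A H (3); add H.
Step 6: cheapest edge leaving the tree is D H (2); add D.
Step 7: cheapest edge leaving the tree is G H (3); add G.
MST edges: B F, C F, C E, A F, A H, D H, G H; total weight 1+4+2+9+3+2+3 = 24.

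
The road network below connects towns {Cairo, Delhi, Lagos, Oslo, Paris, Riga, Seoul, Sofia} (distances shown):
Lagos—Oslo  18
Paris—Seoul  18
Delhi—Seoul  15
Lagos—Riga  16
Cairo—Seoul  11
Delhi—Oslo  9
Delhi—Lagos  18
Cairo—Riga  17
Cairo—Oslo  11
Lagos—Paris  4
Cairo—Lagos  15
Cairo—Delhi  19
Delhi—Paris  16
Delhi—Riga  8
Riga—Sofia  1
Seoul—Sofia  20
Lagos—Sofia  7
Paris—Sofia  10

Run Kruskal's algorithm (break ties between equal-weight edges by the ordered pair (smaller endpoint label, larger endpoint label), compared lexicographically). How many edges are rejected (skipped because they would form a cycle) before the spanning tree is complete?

Sort edges by weight, then run Kruskal:
Riga—Sofia (1): add — endpoints in different components.
Lagos—Paris (4): add — endpoints in different components.
Lagos—Sofia (7): add — endpoints in different components.
Delhi—Riga (8): add — endpoints in different components.
Delhi—Oslo (9): add — endpoints in different components.
Paris—Sofia (10): skip — Sofia and Paris already connected.
Cairo—Oslo (11): add — endpoints in different components.
Cairo—Seoul (11): add — endpoints in different components.
Edges rejected before the tree was complete: 1.

1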